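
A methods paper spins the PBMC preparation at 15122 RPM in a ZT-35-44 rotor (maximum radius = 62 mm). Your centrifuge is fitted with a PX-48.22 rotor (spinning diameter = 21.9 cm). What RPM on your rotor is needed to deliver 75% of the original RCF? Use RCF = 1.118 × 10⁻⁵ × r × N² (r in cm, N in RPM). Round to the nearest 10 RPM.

≈ 9850 RPM

Original rotor: r = 62 mm = 6.2 cm
RCF_original = 1.118 × 10⁻⁵ × 6.2 × (15122)² = 1.118 × 10⁻⁵ × 6.2 × 228,674,884 ≈ 15,850.8 × g
Target RCF = 0.75 × 15,850.8 ≈ 11,888.1 × g
Your rotor: r = 21.9 / 2 = 10.95 cm
11,888.1 = 1.118 × 10⁻⁵ × 10.95 × N²
N² = 11,888.1 / (12.2421 × 10⁻⁵) = 97,108,339
N ≈ √97,108,339 ≈ 9,854.4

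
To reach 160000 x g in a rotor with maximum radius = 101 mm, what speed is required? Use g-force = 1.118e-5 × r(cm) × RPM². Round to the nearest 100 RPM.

r = 101 mm = 10.1 cm
RCF = 1.118 × 10⁻⁵ × r × N²
160,000 = 1.118 × 10⁻⁵ × 10.1 × N²
N² = 160,000 / (11.2918 × 10⁻⁵) = 1,416,957,438
N ≈ √1,416,957,438 ≈ 37,642.5

37600 RPM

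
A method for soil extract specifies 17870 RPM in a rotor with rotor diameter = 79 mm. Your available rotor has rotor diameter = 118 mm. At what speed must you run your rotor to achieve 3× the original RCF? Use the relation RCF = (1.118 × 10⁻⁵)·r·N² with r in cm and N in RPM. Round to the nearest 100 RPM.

25300 RPM

Original rotor: r = 79 mm / 2 = 39.5 mm = 3.95 cm
RCF_original = 1.118 × 10⁻⁵ × 3.95 × (17870)² = 1.118 × 10⁻⁵ × 3.95 × 319,336,900 ≈ 14,102.2 × g
Target RCF = 3 × 14,102.2 ≈ 42,306.6 × g
Your rotor: r = 118 mm / 2 = 59 mm = 5.9 cm
42,306.6 = 1.118 × 10⁻⁵ × 5.9 × N²
N² = 42,306.6 / (6.5962 × 10⁻⁵) = 641,378,369
N ≈ √641,378,369 ≈ 25,325.4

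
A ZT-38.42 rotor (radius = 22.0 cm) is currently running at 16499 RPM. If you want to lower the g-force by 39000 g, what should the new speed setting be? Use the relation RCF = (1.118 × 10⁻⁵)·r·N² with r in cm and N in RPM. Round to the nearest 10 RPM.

≈ 10660 RPM

Current RCF = 1.118 × 10⁻⁵ × 22 × (16499)² = 1.118 × 10⁻⁵ × 22 × 272,217,001 ≈ 66,954.5 × g
Target RCF = 66,954.5 − 39,000 = 27,954.5 × g
N² = 27,954.5 / (24.596 × 10⁻⁵) = 113,654,659
N ≈ √113,654,659 ≈ 10,660.9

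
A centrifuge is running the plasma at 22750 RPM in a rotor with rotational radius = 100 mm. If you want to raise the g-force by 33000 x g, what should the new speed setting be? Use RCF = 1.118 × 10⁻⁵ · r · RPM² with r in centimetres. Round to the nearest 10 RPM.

28510 RPM

r = 100 mm = 10.0 cm
Current RCF = 1.118 × 10⁻⁵ × 10 × (22750)² = 1.118 × 10⁻⁵ × 10 × 517,562,500 ≈ 57,863.5 × g
Target RCF = 57,863.5 + 33,000 = 90,863.5 × g
N² = 90,863.5 / (11.18 × 10⁻⁵) = 812,732,558
N ≈ √812,732,558 ≈ 28,508.5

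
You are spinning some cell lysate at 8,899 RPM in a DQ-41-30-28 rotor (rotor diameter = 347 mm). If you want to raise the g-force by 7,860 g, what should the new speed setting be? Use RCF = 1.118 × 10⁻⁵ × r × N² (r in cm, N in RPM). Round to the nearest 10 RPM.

r = 347 mm / 2 = 173.5 mm = 17.35 cm
Current RCF = 1.118 × 10⁻⁵ × 17.35 × (8899)² = 1.118 × 10⁻⁵ × 17.35 × 79,192,201 ≈ 15,361.1 × g
Target RCF = 15,361.1 + 7,860 = 23,221.1 × g
N² = 23,221.1 / (19.3973 × 10⁻⁵) = 119,713,053
N ≈ √119,713,053 ≈ 10,941.3

≈ 10940 RPM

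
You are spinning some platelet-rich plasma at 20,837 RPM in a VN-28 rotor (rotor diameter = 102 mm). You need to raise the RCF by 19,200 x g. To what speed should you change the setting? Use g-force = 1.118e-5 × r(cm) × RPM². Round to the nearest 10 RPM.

N₂ ≈ 27770 RPM

r = 102 mm / 2 = 51 mm = 5.1 cm
Current RCF = 1.118 × 10⁻⁵ × 5.1 × (20837)² = 1.118 × 10⁻⁵ × 5.1 × 434,180,569 ≈ 24,756.1 × g
Target RCF = 24,756.1 + 19,200 = 43,956.1 × g
N² = 43,956.1 / (5.7018 × 10⁻⁵) = 770,916,202
N ≈ √770,916,202 ≈ 27,765.4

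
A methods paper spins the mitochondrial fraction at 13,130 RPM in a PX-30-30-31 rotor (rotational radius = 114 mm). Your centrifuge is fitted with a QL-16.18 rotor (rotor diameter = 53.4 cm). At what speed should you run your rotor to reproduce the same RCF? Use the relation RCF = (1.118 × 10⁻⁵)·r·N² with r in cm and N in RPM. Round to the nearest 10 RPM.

Original rotor: r = 114 mm = 11.4 cm
RCF_original = 1.118 × 10⁻⁵ × 11.4 × (13130)² = 1.118 × 10⁻⁵ × 11.4 × 172,396,900 ≈ 21,972.3 × g
Your rotor: r = 53.4 / 2 = 26.7 cm
21,972.3 = 1.118 × 10⁻⁵ × 26.7 × N²
N² = 21,972.3 / (29.8506 × 10⁻⁵) = 73,607,566
N ≈ √73,607,566 ≈ 8,579.5

≈ 8580 RPM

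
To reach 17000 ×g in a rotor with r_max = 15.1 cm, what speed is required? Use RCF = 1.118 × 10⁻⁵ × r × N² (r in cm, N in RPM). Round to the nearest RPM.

17,000 = 1.118 × 10⁻⁵ × 15.1 × N²
N² = 17,000 / (16.8818 × 10⁻⁵) = 100,700,162
N ≈ √100,700,162 ≈ 10,034.9

≈ 10035 RPM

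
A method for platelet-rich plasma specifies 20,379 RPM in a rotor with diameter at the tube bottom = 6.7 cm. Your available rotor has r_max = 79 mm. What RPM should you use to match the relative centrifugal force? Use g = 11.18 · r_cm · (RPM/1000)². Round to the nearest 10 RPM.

Original rotor: r = 6.7 / 2 = 3.35 cm
RCF_original = 11.18 × 3.35 × (20.379)² = 11.18 × 3.35 × 415.303641 ≈ 15,554.4 × g
Your rotor: r = 79 mm = 7.9 cm
15,554.4 = 11.18 × 7.9 × (N/1000)²
(N/1000)² = 15,554.4 / 88.322 = 176.1101
N = 1000 × √176.1101 ≈ 13,270.6

≈ 13270 RPM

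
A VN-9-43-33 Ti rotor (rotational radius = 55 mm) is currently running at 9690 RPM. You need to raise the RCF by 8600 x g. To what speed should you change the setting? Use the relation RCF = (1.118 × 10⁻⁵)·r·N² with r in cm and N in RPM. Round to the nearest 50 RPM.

15300 RPM

r = 55 mm = 5.5 cm
Current RCF = 1.118 × 10⁻⁵ × 5.5 × (9690)² = 1.118 × 10⁻⁵ × 5.5 × 93,896,100 ≈ 5,773.7 × g
Target RCF = 5,773.7 + 8,600 = 14,373.7 × g
N² = 14,373.7 / (6.149 × 10⁻⁵) = 233,756,708
N ≈ √233,756,708 ≈ 15,289.1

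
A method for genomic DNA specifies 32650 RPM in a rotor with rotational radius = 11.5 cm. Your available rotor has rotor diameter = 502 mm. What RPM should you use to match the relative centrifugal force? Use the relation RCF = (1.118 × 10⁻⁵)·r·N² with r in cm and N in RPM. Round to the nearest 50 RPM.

22100 RPM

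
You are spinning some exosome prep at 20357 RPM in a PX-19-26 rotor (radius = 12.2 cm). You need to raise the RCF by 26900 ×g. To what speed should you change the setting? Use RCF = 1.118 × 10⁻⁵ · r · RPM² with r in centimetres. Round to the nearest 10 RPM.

≈ 24730 RPM

Current RCF = 1.118 × 10⁻⁵ × 12.2 × (20357)² = 1.118 × 10⁻⁵ × 12.2 × 414,407,449 ≈ 56,523.5 × g
Target RCF = 56,523.5 + 26,900 = 83,423.5 × g
N² = 83,423.5 / (13.6396 × 10⁻⁵) = 611,627,174
N ≈ √611,627,174 ≈ 24,731.1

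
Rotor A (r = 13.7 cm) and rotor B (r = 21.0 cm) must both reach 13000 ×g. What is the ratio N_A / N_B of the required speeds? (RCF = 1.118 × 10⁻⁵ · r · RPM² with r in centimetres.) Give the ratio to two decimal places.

1.24

At fixed RCF, N ∝ 1/√r, so N_A/N_B = √(r_B/r_A) = √(21.0/13.7) = √1.532847 = 1.2381.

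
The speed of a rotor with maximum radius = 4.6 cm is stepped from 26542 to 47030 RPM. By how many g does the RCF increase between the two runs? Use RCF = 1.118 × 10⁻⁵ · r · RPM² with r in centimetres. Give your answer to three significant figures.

RCF₁ = 1.118 × 10⁻⁵ × 4.6 × (26542)² = 1.118 × 10⁻⁵ × 4.6 × 704,477,764 ≈ 36,229.9 × g
RCF₂ = 1.118 × 10⁻⁵ × 4.6 × (47030)² = 1.118 × 10⁻⁵ × 4.6 × 2,211,820,900 ≈ 113,749.5 × g
Increase = 113,749.5 − 36,229.9 = 77,519.6

77500 g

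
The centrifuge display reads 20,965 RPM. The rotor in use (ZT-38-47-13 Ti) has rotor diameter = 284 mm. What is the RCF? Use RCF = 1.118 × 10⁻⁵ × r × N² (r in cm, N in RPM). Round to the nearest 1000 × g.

r = 284 mm / 2 = 142 mm = 14.2 cm
RCF = 1.118 × 10⁻⁵ × 14.2 × (20965)² = 1.118 × 10⁻⁵ × 14.2 × 439,531,225 ≈ 69,778.2 × g

RCF ≈ 70000 g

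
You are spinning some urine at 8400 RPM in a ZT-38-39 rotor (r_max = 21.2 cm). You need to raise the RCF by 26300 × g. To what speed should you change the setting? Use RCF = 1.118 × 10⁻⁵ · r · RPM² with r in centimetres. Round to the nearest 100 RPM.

Current RCF = 1.118 × 10⁻⁵ × 21.2 × (8400)² = 1.118 × 10⁻⁵ × 21.2 × 70,560,000 ≈ 16,723.8 × g
Target RCF = 16,723.8 + 26,300 = 43,023.8 × g
N² = 43,023.8 / (23.7016 × 10⁻⁵) = 181,522,766
N ≈ √181,522,766 ≈ 13,473.0

13500 RPM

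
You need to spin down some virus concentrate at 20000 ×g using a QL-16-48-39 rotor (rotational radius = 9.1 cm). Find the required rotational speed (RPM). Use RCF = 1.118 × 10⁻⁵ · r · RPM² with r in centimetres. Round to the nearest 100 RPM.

14000 RPM

20,000 = 1.118 × 10⁻⁵ × 9.1 × N²
N² = 20,000 / (10.1738 × 10⁻⁵) = 196,583,381
N ≈ √196,583,381 ≈ 14,020.8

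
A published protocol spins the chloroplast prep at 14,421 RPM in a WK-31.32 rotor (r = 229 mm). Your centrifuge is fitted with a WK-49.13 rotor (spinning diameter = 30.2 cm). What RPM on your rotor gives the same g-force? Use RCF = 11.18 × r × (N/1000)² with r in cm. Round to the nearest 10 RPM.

Original rotor: r = 229 mm = 22.9 cm
RCF_original = 11.18 × 22.9 × (14.421)² = 11.18 × 22.9 × 207.965241 ≈ 53,243.7 × g
Your rotor: r = 30.2 / 2 = 15.1 cm
53,243.7 = 11.18 × 15.1 × (N/1000)²
(N/1000)² = 53,243.7 / 168.818 = 315.3911
N = 1000 × √315.3911 ≈ 17,759.3

≈ 17760 RPM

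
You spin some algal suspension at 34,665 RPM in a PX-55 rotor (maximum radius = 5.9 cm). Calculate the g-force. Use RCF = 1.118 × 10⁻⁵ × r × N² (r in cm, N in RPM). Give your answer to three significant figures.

RCF = 1.118 × 10⁻⁵ × r × N²
RCF = 1.118 × 10⁻⁵ × 5.9 × (34665)² = 1.118 × 10⁻⁵ × 5.9 × 1,201,662,225 ≈ 79,264 × g

79300 g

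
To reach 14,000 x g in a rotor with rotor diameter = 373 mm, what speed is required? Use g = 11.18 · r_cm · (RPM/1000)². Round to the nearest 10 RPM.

N ≈ 8190 RPM

r = 373 mm / 2 = 186.5 mm = 18.65 cm
RCF = 11.18 × r × (N/1000)²
14,000 = 11.18 × 18.65 × (N/1000)²
(N/1000)² = 14,000 / 208.507 = 67.14403
N = 1000 × √67.14403 ≈ 8,194.1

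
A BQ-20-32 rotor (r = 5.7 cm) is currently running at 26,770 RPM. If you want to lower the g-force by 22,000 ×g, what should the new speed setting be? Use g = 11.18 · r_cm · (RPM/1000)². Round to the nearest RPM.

Current RCF = 11.18 × 5.7 × (26.77)² = 11.18 × 5.7 × 716.6329 ≈ 45,668.1 × g
Target RCF = 45,668.1 − 22,000 = 23,668.1 × g
(N/1000)² = 23,668.1 / 63.726 = 371.4041
N = 1000 × √371.4041 ≈ 19,271.8

19272 RPM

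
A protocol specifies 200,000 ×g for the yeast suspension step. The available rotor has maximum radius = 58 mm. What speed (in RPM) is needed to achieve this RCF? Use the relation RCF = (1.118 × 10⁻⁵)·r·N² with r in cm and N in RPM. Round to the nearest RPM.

r = 58 mm = 5.8 cm
RCF = 1.118 × 10⁻⁵ × r × N²
200,000 = 1.118 × 10⁻⁵ × 5.8 × N²
N² = 200,000 / (6.4844 × 10⁻⁵) = 3,084,325,458
N ≈ √3,084,325,458 ≈ 55,536.7

N ≈ 55537 RPM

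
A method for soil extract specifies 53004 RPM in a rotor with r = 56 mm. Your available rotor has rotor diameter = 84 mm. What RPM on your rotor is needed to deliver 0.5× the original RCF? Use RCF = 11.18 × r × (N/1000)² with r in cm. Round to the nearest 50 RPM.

43300 RPM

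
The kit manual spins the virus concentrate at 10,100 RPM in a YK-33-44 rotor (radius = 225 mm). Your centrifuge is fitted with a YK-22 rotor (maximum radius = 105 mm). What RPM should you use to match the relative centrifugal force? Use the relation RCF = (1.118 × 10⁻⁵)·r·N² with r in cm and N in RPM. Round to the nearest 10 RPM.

≈ 14780 RPM

Original rotor: r = 225 mm = 22.5 cm
RCF_original = 1.118 × 10⁻⁵ × 22.5 × (10100)² = 1.118 × 10⁻⁵ × 22.5 × 102,010,000 ≈ 25,660.6 × g
Your rotor: r = 105 mm = 10.5 cm
25,660.6 = 1.118 × 10⁻⁵ × 10.5 × N²
N² = 25,660.6 / (11.739 × 10⁻⁵) = 218,592,725
N ≈ √218,592,725 ≈ 14,784.9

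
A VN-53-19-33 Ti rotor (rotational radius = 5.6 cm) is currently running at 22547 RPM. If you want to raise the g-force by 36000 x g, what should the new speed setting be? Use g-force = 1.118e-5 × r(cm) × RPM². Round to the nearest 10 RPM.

≈ 32910 RPM

Current RCF = 1.118 × 10⁻⁵ × 5.6 × (22547)² = 1.118 × 10⁻⁵ × 5.6 × 508,367,209 ≈ 31,827.9 × g
Target RCF = 31,827.9 + 36,000 = 67,827.9 × g
N² = 67,827.9 / (6.2608 × 10⁻⁵) = 1,083,374,329
N ≈ √1,083,374,329 ≈ 32,914.7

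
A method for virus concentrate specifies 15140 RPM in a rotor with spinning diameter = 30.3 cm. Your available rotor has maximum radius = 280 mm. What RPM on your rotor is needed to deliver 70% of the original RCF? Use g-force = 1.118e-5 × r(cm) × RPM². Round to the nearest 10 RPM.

≈ 9320 RPM

Original rotor: r = 30.3 / 2 = 15.15 cm
RCF_original = 1.118 × 10⁻⁵ × 15.15 × (15140)² = 1.118 × 10⁻⁵ × 15.15 × 229,219,600 ≈ 38,824.5 × g
Target RCF = 0.7 × 38,824.5 ≈ 27,177.1 × g
Your rotor: r = 280 mm = 28.0 cm
27,177.1 = 1.118 × 10⁻⁵ × 28 × N²
N² = 27,177.1 / (31.304 × 10⁻⁵) = 86,816,701
N ≈ √86,816,701 ≈ 9,317.5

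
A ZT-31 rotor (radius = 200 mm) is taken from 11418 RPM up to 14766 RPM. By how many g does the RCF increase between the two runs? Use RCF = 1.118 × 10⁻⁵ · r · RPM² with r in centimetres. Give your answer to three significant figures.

r = 200 mm = 20.0 cm
RCF₁ = 1.118 × 10⁻⁵ × 20 × (11418)² = 1.118 × 10⁻⁵ × 20 × 130,370,724 ≈ 29,150.9 × g
RCF₂ = 1.118 × 10⁻⁵ × 20 × (14766)² = 1.118 × 10⁻⁵ × 20 × 218,034,756 ≈ 48,752.6 × g
Increase = 48,752.6 − 29,150.9 = 19,601.7

≈ 19600 g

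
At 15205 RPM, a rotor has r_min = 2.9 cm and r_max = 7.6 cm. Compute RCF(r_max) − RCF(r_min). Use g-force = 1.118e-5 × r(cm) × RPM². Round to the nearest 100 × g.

ΔRCF = 1.118 × 10⁻⁵ × (r_max − r_min) × N² = 1.118 × 10⁻⁵ × 4.7 × 231,192,025 ≈ 12,148.2

≈ 12100 × g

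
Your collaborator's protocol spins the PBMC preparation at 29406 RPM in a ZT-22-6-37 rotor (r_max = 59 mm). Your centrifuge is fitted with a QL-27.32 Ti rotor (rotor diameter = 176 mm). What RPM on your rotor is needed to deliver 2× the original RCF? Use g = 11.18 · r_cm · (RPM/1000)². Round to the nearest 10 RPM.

34050 RPM

Original rotor: r = 59 mm = 5.9 cm
RCF_original = 11.18 × 5.9 × (29.406)² = 11.18 × 5.9 × 864.712836 ≈ 57,038.2 × g
Target RCF = 2 × 57,038.2 ≈ 114,076.4 × g
Your rotor: r = 176 mm / 2 = 88 mm = 8.8 cm
114,076.4 = 11.18 × 8.8 × (N/1000)²
(N/1000)² = 114,076.4 / 98.384 = 1159.502
N = 1000 × √1159.502 ≈ 34,051.5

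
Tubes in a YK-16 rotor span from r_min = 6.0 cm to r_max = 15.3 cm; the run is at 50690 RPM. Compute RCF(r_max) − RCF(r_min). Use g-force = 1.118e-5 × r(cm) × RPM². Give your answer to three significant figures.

267000 ×g

RCF_max = 1.118 × 10⁻⁵ × 15.3 × (50690)² = 1.118 × 10⁻⁵ × 15.3 × 2,569,476,100 ≈ 439,519.2 × g
RCF_min = 1.118 × 10⁻⁵ × 6 × (50690)² = 1.118 × 10⁻⁵ × 6 × 2,569,476,100 ≈ 172,360.5 × g
ΔRCF = 439,519.2 − 172,360.5 = 267,158.7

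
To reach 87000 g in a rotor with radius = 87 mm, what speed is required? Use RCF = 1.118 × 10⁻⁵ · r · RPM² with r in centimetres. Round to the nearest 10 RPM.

r = 87 mm = 8.7 cm
RCF = 1.118 × 10⁻⁵ × r × N²
87,000 = 1.118 × 10⁻⁵ × 8.7 × N²
N² = 87,000 / (9.7266 × 10⁻⁵) = 894,454,383
N ≈ √894,454,383 ≈ 29,907.4

≈ 29910 RPM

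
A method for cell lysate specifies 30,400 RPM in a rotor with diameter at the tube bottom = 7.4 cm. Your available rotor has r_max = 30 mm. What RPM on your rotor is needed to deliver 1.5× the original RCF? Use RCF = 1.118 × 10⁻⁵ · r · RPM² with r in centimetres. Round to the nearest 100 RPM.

41300 RPM

Original rotor: r = 7.4 / 2 = 3.7 cm
RCF_original = 1.118 × 10⁻⁵ × 3.7 × (30400)² = 1.118 × 10⁻⁵ × 3.7 × 924,160,000 ≈ 38,228.8 × g
Target RCF = 1.5 × 38,228.8 ≈ 57,343.2 × g
Your rotor: r = 30 mm = 3.0 cm
57,343.2 = 1.118 × 10⁻⁵ × 3 × N²
N² = 57,343.2 / (3.354 × 10⁻⁵) = 1,709,695,886
N ≈ √1,709,695,886 ≈ 41,348.5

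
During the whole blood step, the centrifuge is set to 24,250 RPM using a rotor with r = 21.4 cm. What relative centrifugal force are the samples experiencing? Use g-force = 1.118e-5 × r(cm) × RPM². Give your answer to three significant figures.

RCF ≈ 141000 g

RCF = 1.118 × 10⁻⁵ × 21.4 × (24250)² = 1.118 × 10⁻⁵ × 21.4 × 588,062,500 ≈ 140,695.1 × g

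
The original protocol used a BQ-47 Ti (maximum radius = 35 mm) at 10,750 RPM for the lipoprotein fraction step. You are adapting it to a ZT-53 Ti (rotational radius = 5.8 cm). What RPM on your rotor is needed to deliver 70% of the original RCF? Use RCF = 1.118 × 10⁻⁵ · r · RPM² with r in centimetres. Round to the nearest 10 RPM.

6990 RPM

Original rotor: r = 35 mm = 3.5 cm
RCF = 1.118 × 10⁻⁵ × r × N²
RCF_original = 1.118 × 10⁻⁵ × 3.5 × (10750)² = 1.118 × 10⁻⁵ × 3.5 × 115,562,500 ≈ 4,522 × g
Target RCF = 0.7 × 4,522 ≈ 3,165.4 × g
3,165.4 = 1.118 × 10⁻⁵ × 5.8 × N²
N² = 3,165.4 / (6.4844 × 10⁻⁵) = 48,815,619
N ≈ √48,815,619 ≈ 6,986.8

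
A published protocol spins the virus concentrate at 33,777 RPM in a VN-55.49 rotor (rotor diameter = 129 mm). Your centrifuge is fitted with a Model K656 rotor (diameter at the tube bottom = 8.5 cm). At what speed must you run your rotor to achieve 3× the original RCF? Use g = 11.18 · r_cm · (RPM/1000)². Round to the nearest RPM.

≈ 72072 RPM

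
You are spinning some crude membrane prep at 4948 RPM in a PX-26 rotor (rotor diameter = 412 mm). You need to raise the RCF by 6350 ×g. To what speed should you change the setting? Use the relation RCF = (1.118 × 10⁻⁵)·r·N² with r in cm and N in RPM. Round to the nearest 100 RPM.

N₂ ≈ 7200 RPM

r = 412 mm / 2 = 206 mm = 20.6 cm
Current RCF = 1.118 × 10⁻⁵ × 20.6 × (4948)² = 1.118 × 10⁻⁵ × 20.6 × 24,482,704 ≈ 5,638.6 × g
Target RCF = 5,638.6 + 6,350 = 11,988.6 × g
N² = 11,988.6 / (23.0308 × 10⁻⁵) = 52,054,640
N ≈ √52,054,640 ≈ 7,214.9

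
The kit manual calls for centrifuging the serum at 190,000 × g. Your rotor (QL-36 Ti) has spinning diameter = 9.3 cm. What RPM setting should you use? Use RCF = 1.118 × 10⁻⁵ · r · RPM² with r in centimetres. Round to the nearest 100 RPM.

N ≈ 60500 RPM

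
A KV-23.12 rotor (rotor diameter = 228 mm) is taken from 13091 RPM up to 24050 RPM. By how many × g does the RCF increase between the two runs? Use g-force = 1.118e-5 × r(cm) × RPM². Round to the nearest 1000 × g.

r = 228 mm / 2 = 114 mm = 11.4 cm
RCF₁ = 1.118 × 10⁻⁵ × 11.4 × (13091)² = 1.118 × 10⁻⁵ × 11.4 × 171,374,281 ≈ 21,842 × g
RCF₂ = 1.118 × 10⁻⁵ × 11.4 × (24050)² = 1.118 × 10⁻⁵ × 11.4 × 578,402,500 ≈ 73,718.6 × g
Increase = 73,718.6 − 21,842 = 51,876.6

≈ 52000 × g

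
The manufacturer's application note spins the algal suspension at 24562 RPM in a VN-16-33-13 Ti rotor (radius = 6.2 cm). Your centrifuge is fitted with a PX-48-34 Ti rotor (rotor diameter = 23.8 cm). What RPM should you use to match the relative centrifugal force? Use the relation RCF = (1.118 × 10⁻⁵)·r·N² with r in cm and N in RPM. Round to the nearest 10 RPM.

RCF_original = 1.118 × 10⁻⁵ × 6.2 × (24562)² = 1.118 × 10⁻⁵ × 6.2 × 603,291,844 ≈ 41,817.8 × g
Your rotor: r = 23.8 / 2 = 11.9 cm
41,817.8 = 1.118 × 10⁻⁵ × 11.9 × N²
N² = 41,817.8 / (13.3042 × 10⁻⁵) = 314,320,290
N ≈ √314,320,290 ≈ 17,729.1

≈ 17730 RPM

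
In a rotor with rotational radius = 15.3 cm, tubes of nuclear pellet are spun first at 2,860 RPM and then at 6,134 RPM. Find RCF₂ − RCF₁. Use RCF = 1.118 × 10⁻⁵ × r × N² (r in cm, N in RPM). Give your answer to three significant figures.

≈ 5040 ×g

RCF₁ = 1.118 × 10⁻⁵ × 15.3 × (2860)² = 1.118 × 10⁻⁵ × 15.3 × 8,179,600 ≈ 1,399.2 × g
RCF₂ = 1.118 × 10⁻⁵ × 15.3 × (6134)² = 1.118 × 10⁻⁵ × 15.3 × 37,625,956 ≈ 6,436.1 × g
Increase = 6,436.1 − 1,399.2 = 5,036.9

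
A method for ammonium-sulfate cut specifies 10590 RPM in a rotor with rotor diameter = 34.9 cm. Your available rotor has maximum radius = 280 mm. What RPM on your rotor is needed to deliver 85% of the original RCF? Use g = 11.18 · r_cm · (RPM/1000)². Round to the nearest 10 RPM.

Original rotor: r = 34.9 / 2 = 17.45 cm
RCF_original = 11.18 × 17.45 × (10.59)² = 11.18 × 17.45 × 112.1481 ≈ 21,879.1 × g
Target RCF = 0.85 × 21,879.1 ≈ 18,597.2 × g
Your rotor: r = 280 mm = 28.0 cm
18,597.2 = 11.18 × 28 × (N/1000)²
(N/1000)² = 18,597.2 / 313.04 = 59.40838
N = 1000 × √59.40838 ≈ 7,707.7

≈ 7710 RPM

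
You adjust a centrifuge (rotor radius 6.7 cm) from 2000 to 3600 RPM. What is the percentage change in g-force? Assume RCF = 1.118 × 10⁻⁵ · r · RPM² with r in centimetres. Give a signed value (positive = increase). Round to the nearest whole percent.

+224%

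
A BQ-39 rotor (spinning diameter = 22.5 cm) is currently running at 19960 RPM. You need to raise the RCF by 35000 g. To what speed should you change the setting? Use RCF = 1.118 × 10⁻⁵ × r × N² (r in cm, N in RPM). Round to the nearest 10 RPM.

≈ 26010 RPM

r = 22.5 / 2 = 11.25 cm
Current RCF = 1.118 × 10⁻⁵ × 11.25 × (19960)² = 1.118 × 10⁻⁵ × 11.25 × 398,401,600 ≈ 50,109 × g
Target RCF = 50,109 + 35,000 = 85,109 × g
N² = 85,109 / (12.5775 × 10⁻⁵) = 676,676,605
N ≈ √676,676,605 ≈ 26,013.0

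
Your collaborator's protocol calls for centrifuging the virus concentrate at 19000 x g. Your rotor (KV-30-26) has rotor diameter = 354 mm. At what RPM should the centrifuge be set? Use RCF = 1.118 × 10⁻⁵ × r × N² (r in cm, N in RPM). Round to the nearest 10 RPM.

N ≈ 9800 RPM

r = 354 mm / 2 = 177 mm = 17.7 cm
RCF = 1.118 × 10⁻⁵ × r × N²
19,000 = 1.118 × 10⁻⁵ × 17.7 × N²
N² = 19,000 / (19.7886 × 10⁻⁵) = 96,014,877
N ≈ √96,014,877 ≈ 9,798.7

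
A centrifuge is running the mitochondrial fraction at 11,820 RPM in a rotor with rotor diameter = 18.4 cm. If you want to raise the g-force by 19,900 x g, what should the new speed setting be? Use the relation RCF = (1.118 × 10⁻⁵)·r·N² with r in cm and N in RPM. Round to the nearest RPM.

18253 RPM

r = 18.4 / 2 = 9.2 cm
Current RCF = 1.118 × 10⁻⁵ × 9.2 × (11820)² = 1.118 × 10⁻⁵ × 9.2 × 139,712,400 ≈ 14,370.3 × g
Target RCF = 14,370.3 + 19,900 = 34,270.3 × g
N² = 34,270.3 / (10.2856 × 10⁻⁵) = 333,187,174
N ≈ √333,187,174 ≈ 18,253.4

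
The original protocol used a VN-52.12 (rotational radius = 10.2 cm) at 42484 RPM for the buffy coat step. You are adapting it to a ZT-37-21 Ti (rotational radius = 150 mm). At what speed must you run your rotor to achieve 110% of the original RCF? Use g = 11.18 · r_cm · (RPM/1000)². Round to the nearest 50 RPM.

≈ 36750 RPM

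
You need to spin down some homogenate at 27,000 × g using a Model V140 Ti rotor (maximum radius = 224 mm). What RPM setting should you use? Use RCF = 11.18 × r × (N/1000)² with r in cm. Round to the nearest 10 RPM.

r = 224 mm = 22.4 cm
RCF = 11.18 × r × (N/1000)²
27,000 = 11.18 × 22.4 × (N/1000)²
(N/1000)² = 27,000 / 250.432 = 107.8137
N = 1000 × √107.8137 ≈ 10,383.3

10380 RPM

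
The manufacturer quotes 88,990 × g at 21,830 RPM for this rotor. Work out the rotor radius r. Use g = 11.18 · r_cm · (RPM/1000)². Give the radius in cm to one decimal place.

r ≈ 16.7 cm

88990 = 11.18 × r × (21.83)²
r = 88990 / (11.18 × 476.5489) = 88990 / 5327.817 ≈ 16.703 cm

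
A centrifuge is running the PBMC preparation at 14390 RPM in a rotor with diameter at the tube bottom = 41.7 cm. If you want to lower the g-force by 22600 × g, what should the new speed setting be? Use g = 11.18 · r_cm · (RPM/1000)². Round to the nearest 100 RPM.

r = 41.7 / 2 = 20.85 cm
Current RCF = 11.18 × 20.85 × (14.39)² = 11.18 × 20.85 × 207.0721 ≈ 48,269.1 × g
Target RCF = 48,269.1 − 22,600 = 25,669.1 × g
(N/1000)² = 25,669.1 / 233.103 = 110.1191
N = 1000 × √110.1191 ≈ 10,493.8

10500 RPM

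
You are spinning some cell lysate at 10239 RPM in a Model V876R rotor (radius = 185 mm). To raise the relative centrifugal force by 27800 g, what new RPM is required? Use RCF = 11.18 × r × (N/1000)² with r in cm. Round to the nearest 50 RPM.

r = 185 mm = 18.5 cm
Current RCF = 11.18 × 18.5 × (10.239)² = 11.18 × 18.5 × 104.837121 ≈ 21,683.5 × g
Target RCF = 21,683.5 + 27,800 = 49,483.5 × g
(N/1000)² = 49,483.5 / 206.83 = 239.2472
N = 1000 × √239.2472 ≈ 15,467.6

15450 RPM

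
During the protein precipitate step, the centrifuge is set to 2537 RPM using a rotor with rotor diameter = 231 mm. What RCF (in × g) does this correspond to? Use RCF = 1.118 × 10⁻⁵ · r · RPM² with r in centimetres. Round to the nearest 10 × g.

830 × g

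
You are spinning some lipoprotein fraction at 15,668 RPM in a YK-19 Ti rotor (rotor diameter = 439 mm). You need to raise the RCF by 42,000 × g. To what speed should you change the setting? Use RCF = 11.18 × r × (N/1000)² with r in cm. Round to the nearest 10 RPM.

N₂ ≈ 20410 RPM

r = 439 mm / 2 = 219.5 mm = 21.95 cm
Current RCF = 11.18 × 21.95 × (15.668)² = 11.18 × 21.95 × 245.486224 ≈ 60,242.6 × g
Target RCF = 60,242.6 + 42,000 = 102,242.6 × g
(N/1000)² = 102,242.6 / 245.401 = 416.6348
N = 1000 × √416.6348 ≈ 20,411.6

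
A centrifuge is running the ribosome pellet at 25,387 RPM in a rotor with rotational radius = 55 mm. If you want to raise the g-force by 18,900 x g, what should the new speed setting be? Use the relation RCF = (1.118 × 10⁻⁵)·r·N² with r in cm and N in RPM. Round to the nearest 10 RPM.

r = 55 mm = 5.5 cm
Current RCF = 1.118 × 10⁻⁵ × 5.5 × (25387)² = 1.118 × 10⁻⁵ × 5.5 × 644,499,769 ≈ 39,630.3 × g
Target RCF = 39,630.3 + 18,900 = 58,530.3 × g
N² = 58,530.3 / (6.149 × 10⁻⁵) = 951,866,970
N ≈ √951,866,970 ≈ 30,852.3

N₂ ≈ 30850 RPM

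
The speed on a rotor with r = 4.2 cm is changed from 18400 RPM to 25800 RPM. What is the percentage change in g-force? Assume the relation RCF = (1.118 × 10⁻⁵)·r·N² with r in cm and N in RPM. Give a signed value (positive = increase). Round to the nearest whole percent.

+97%

RCF ∝ N², so the ratio is (25800/18400)² = (1.402174)² = 1.9661.
Change = 1.9661 − 1 = +0.9661 → +96.6%.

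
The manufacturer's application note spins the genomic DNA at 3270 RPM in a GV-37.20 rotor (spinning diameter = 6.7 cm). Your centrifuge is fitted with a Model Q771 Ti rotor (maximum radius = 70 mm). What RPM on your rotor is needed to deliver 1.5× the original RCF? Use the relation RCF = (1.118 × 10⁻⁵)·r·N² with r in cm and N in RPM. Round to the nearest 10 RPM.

≈ 2770 RPM

Original rotor: r = 6.7 / 2 = 3.35 cm
RCF_original = 1.118 × 10⁻⁵ × 3.35 × (3270)² = 1.118 × 10⁻⁵ × 3.35 × 10,692,900 ≈ 400.5 × g
Target RCF = 1.5 × 400.5 ≈ 600.8 × g
Your rotor: r = 70 mm = 7.0 cm
600.8 = 1.118 × 10⁻⁵ × 7 × N²
N² = 600.8 / (7.826 × 10⁻⁵) = 7,676,974
N ≈ √7,676,974 ≈ 2,770.7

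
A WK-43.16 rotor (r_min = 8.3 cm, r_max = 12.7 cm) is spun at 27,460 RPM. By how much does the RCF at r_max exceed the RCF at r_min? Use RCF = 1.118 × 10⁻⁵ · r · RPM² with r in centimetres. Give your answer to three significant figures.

ΔRCF ≈ 37100 × g

ΔRCF = 1.118 × 10⁻⁵ × (r_max − r_min) × N² = 1.118 × 10⁻⁵ × 4.4 × 754,051,600 ≈ 37,093.3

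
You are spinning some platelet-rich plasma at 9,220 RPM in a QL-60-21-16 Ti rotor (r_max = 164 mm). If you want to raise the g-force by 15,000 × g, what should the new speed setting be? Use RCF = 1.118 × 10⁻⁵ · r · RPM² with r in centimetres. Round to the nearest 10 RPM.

≈ 12920 RPM

r = 164 mm = 16.4 cm
Current RCF = 1.118 × 10⁻⁵ × 16.4 × (9220)² = 1.118 × 10⁻⁵ × 16.4 × 85,008,400 ≈ 15,586.5 × g
Target RCF = 15,586.5 + 15,000 = 30,586.5 × g
N² = 30,586.5 / (18.3352 × 10⁻⁵) = 166,818,469
N ≈ √166,818,469 ≈ 12,915.8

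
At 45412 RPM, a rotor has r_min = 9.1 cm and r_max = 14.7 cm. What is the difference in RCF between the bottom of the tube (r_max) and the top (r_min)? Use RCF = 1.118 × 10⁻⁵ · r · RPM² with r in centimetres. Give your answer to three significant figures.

ΔRCF = 1.118 × 10⁻⁵ × (r_max − r_min) × N² = 1.118 × 10⁻⁵ × 5.6 × 2,062,249,744 ≈ 129,113.3

ΔRCF ≈ 129000 ×g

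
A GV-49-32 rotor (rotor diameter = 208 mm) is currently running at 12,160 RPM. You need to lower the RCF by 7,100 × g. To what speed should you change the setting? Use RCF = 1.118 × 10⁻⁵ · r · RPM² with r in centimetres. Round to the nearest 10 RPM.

r = 208 mm / 2 = 104 mm = 10.4 cm
Current RCF = 1.118 × 10⁻⁵ × 10.4 × (12160)² = 1.118 × 10⁻⁵ × 10.4 × 147,865,600 ≈ 17,192.6 × g
Target RCF = 17,192.6 − 7,100 = 10,092.6 × g
N² = 10,092.6 / (11.6272 × 10⁻⁵) = 86,801,638
N ≈ √86,801,638 ≈ 9,316.7

≈ 9320 RPM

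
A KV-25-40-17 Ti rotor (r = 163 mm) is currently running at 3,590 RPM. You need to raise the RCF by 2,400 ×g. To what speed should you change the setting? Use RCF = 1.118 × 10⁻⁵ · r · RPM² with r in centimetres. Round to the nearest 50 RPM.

N₂ ≈ 5100 RPM

r = 163 mm = 16.3 cm
Current RCF = 1.118 × 10⁻⁵ × 16.3 × (3590)² = 1.118 × 10⁻⁵ × 16.3 × 12,888,100 ≈ 2,348.7 × g
Target RCF = 2,348.7 + 2,400 = 4,748.7 × g
N² = 4,748.7 / (18.2234 × 10⁻⁵) = 26,058,255
N ≈ √26,058,255 ≈ 5,104.7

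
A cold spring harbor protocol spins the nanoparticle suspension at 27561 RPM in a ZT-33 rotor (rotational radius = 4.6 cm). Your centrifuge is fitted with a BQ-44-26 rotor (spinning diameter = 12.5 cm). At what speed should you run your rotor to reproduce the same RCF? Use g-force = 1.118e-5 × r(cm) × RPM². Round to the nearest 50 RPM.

RCF_original = 1.118 × 10⁻⁵ × 4.6 × (27561)² = 1.118 × 10⁻⁵ × 4.6 × 759,608,721 ≈ 39,065.2 × g
Your rotor: r = 12.5 / 2 = 6.25 cm
39,065.2 = 1.118 × 10⁻⁵ × 6.25 × N²
N² = 39,065.2 / (6.9875 × 10⁻⁵) = 559,072,630
N ≈ √559,072,630 ≈ 23,644.7

≈ 23650 RPM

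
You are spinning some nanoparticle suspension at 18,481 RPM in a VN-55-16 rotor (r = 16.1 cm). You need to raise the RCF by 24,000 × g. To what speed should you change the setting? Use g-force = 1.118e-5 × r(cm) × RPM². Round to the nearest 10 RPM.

Current RCF = 1.118 × 10⁻⁵ × 16.1 × (18481)² = 1.118 × 10⁻⁵ × 16.1 × 341,547,361 ≈ 61,477.8 × g
Target RCF = 61,477.8 + 24,000 = 85,477.8 × g
N² = 85,477.8 / (17.9998 × 10⁻⁵) = 474,881,943
N ≈ √474,881,943 ≈ 21,791.8

N₂ ≈ 21790 RPM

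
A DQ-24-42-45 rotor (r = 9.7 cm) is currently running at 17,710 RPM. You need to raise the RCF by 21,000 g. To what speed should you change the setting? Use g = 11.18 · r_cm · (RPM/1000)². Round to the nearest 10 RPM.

Current RCF = 11.18 × 9.7 × (17.71)² = 11.18 × 9.7 × 313.6441 ≈ 34,013.4 × g
Target RCF = 34,013.4 + 21,000 = 55,013.4 × g
(N/1000)² = 55,013.4 / 108.446 = 507.2884
N = 1000 × √507.2884 ≈ 22,523.1

≈ 22520 RPM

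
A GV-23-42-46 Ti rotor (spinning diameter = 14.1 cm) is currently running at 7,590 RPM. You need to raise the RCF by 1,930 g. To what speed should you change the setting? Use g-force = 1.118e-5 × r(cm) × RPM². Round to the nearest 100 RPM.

≈ 9100 RPM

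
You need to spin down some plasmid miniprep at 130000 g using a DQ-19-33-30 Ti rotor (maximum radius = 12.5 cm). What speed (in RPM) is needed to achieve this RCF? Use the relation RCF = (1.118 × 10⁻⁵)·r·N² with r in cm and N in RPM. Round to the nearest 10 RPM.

≈ 30500 RPM

RCF = 1.118 × 10⁻⁵ × r × N²
130,000 = 1.118 × 10⁻⁵ × 12.5 × N²
N² = 130,000 / (13.975 × 10⁻⁵) = 930,232,558
N ≈ √930,232,558 ≈ 30,499.7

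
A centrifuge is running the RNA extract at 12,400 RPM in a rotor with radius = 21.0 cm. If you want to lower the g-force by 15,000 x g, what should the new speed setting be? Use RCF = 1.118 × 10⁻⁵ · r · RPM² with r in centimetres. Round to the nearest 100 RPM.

Current RCF = 1.118 × 10⁻⁵ × 21 × (12400)² = 1.118 × 10⁻⁵ × 21 × 153,760,000 ≈ 36,099.8 × g
Target RCF = 36,099.8 − 15,000 = 21,099.8 × g
N² = 21,099.8 / (23.478 × 10⁻⁵) = 89,870,517
N ≈ √89,870,517 ≈ 9,480.0

9500 RPM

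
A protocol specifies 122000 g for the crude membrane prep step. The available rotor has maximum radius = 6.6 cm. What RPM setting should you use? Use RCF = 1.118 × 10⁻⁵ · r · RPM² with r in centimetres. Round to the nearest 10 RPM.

RCF = 1.118 × 10⁻⁵ × r × N²
122,000 = 1.118 × 10⁻⁵ × 6.6 × N²
N² = 122,000 / (7.3788 × 10⁻⁵) = 1,653,385,374
N ≈ √1,653,385,374 ≈ 40,661.8

40660 RPM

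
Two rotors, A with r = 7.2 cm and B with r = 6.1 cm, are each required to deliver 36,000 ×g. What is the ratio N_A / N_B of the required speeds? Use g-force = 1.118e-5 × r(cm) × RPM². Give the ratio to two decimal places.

At fixed RCF, N ∝ 1/√r, so N_A/N_B = √(r_B/r_A) = √(6.1/7.2) = √0.847222 = 0.9204.

0.92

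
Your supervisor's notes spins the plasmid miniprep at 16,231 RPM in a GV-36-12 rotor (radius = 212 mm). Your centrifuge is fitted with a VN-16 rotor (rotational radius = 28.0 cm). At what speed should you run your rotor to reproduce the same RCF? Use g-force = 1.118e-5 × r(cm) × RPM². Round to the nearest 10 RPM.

Original rotor: r = 212 mm = 21.2 cm
RCF_original = 1.118 × 10⁻⁵ × 21.2 × (16231)² = 1.118 × 10⁻⁵ × 21.2 × 263,445,361 ≈ 62,440.8 × g
62,440.8 = 1.118 × 10⁻⁵ × 28 × N²
N² = 62,440.8 / (31.304 × 10⁻⁵) = 199,465,883
N ≈ √199,465,883 ≈ 14,123.2

≈ 14120 RPM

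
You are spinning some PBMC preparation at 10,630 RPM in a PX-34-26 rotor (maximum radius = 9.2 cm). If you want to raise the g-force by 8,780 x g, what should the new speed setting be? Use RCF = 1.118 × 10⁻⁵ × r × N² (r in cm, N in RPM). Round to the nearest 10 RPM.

Current RCF = 1.118 × 10⁻⁵ × 9.2 × (10630)² = 1.118 × 10⁻⁵ × 9.2 × 112,996,900 ≈ 11,622.4 × g
Target RCF = 11,622.4 + 8,780 = 20,402.4 × g
N² = 20,402.4 / (10.2856 × 10⁻⁵) = 198,358,871
N ≈ √198,358,871 ≈ 14,084.0

≈ 14080 RPM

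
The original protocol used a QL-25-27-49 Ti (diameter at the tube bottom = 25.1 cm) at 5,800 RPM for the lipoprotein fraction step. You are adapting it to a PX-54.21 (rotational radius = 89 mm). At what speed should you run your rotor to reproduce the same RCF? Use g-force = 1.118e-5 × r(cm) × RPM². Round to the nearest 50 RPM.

6900 RPM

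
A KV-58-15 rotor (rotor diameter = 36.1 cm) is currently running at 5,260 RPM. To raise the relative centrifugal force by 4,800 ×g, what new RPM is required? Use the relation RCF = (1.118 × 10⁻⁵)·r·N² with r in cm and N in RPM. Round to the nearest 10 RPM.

≈ 7170 RPM

r = 36.1 / 2 = 18.05 cm
Current RCF = 1.118 × 10⁻⁵ × 18.05 × (5260)² = 1.118 × 10⁻⁵ × 18.05 × 27,667,600 ≈ 5,583.3 × g
Target RCF = 5,583.3 + 4,800 = 10,383.3 × g
N² = 10,383.3 / (20.1799 × 10⁻⁵) = 51,453,674
N ≈ √51,453,674 ≈ 7,173.1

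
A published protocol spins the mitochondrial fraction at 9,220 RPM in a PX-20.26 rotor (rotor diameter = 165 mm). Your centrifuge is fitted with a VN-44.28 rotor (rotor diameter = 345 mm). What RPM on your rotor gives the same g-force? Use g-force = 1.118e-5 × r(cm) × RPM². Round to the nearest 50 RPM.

≈ 6400 RPM

Original rotor: r = 165 mm / 2 = 82.5 mm = 8.25 cm
RCF_original = 1.118 × 10⁻⁵ × 8.25 × (9220)² = 1.118 × 10⁻⁵ × 8.25 × 85,008,400 ≈ 7,840.7 × g
Your rotor: r = 345 mm / 2 = 172.5 mm = 17.25 cm
7,840.7 = 1.118 × 10⁻⁵ × 17.25 × N²
N² = 7,840.7 / (19.2855 × 10⁻⁵) = 40,655,933
N ≈ √40,655,933 ≈ 6,376.2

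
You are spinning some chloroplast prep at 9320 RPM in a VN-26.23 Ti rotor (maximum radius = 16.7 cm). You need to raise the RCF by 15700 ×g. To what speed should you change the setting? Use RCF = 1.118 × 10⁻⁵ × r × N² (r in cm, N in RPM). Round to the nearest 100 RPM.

Current RCF = 1.118 × 10⁻⁵ × 16.7 × (9320)² = 1.118 × 10⁻⁵ × 16.7 × 86,862,400 ≈ 16,217.7 × g
Target RCF = 16,217.7 + 15,700 = 31,917.7 × g
N² = 31,917.7 / (18.6706 × 10⁻⁵) = 170,951,657
N ≈ √170,951,657 ≈ 13,074.8

N₂ ≈ 13100 RPM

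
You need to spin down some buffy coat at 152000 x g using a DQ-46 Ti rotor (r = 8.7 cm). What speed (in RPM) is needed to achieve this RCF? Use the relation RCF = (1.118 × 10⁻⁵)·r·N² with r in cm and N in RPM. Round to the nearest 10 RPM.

N ≈ 39530 RPM

152,000 = 1.118 × 10⁻⁵ × 8.7 × N²
N² = 152,000 / (9.7266 × 10⁻⁵) = 1,562,724,899
N ≈ √1,562,724,899 ≈ 39,531.3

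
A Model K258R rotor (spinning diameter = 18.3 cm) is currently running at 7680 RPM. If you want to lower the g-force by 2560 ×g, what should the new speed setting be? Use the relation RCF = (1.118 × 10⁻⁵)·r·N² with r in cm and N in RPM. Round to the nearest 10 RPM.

5830 RPM

r = 18.3 / 2 = 9.15 cm
Current RCF = 1.118 × 10⁻⁵ × 9.15 × (7680)² = 1.118 × 10⁻⁵ × 9.15 × 58,982,400 ≈ 6,033.7 × g
Target RCF = 6,033.7 − 2,560 = 3,473.7 × g
N² = 3,473.7 / (10.2297 × 10⁻⁵) = 33,957,008
N ≈ √33,957,008 ≈ 5,827.3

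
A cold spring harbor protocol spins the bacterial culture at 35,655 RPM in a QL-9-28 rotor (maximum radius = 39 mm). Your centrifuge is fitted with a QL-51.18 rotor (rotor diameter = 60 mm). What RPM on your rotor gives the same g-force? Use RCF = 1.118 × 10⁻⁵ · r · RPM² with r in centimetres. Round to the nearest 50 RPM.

≈ 40650 RPM

Original rotor: r = 39 mm = 3.9 cm
RCF_original = 1.118 × 10⁻⁵ × 3.9 × (35655)² = 1.118 × 10⁻⁵ × 3.9 × 1,271,279,025 ≈ 55,430.3 × g
Your rotor: r = 60 mm / 2 = 30 mm = 3 cm
55,430.3 = 1.118 × 10⁻⁵ × 3 × N²
N² = 55,430.3 / (3.354 × 10⁻⁵) = 1,652,662,493
N ≈ √1,652,662,493 ≈ 40,653.0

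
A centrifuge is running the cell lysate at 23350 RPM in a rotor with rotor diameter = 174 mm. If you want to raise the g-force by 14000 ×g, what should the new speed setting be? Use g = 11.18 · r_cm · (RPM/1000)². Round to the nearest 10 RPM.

26250 RPM

r = 174 mm / 2 = 87 mm = 8.7 cm
Current RCF = 11.18 × 8.7 × (23.35)² = 11.18 × 8.7 × 545.2225 ≈ 53,031.6 × g
Target RCF = 53,031.6 + 14,000 = 67,031.6 × g
(N/1000)² = 67,031.6 / 97.266 = 689.1576
N = 1000 × √689.1576 ≈ 26,251.8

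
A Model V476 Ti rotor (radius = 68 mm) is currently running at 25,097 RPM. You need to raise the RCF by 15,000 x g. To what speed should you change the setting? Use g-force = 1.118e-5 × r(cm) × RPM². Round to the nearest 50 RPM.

r = 68 mm = 6.8 cm
Current RCF = 1.118 × 10⁻⁵ × 6.8 × (25097)² = 1.118 × 10⁻⁵ × 6.8 × 629,859,409 ≈ 47,884.4 × g
Target RCF = 47,884.4 + 15,000 = 62,884.4 × g
N² = 62,884.4 / (7.6024 × 10⁻⁵) = 827,165,106
N ≈ √827,165,106 ≈ 28,760.5

28750 RPM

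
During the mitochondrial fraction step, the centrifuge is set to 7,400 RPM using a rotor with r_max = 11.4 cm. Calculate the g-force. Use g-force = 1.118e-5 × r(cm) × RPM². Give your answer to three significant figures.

RCF ≈ 6980 x g

RCF = 1.118 × 10⁻⁵ × 11.4 × (7400)² = 1.118 × 10⁻⁵ × 11.4 × 54,760,000 ≈ 6,979.3 × g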